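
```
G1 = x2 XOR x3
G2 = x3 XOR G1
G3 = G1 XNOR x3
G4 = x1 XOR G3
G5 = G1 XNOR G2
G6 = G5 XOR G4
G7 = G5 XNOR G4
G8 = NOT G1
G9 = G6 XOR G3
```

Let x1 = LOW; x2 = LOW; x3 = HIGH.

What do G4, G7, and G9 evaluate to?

G4 = HIGH, G7 = LOW, G9 = LOW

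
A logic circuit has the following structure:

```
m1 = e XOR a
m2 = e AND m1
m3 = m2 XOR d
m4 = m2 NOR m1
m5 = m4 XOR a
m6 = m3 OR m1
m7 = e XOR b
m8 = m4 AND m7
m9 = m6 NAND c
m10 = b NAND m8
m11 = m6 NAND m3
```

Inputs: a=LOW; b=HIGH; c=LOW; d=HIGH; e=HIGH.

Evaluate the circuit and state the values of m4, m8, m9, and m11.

m4 = LOW, m8 = LOW, m9 = HIGH, m11 = HIGH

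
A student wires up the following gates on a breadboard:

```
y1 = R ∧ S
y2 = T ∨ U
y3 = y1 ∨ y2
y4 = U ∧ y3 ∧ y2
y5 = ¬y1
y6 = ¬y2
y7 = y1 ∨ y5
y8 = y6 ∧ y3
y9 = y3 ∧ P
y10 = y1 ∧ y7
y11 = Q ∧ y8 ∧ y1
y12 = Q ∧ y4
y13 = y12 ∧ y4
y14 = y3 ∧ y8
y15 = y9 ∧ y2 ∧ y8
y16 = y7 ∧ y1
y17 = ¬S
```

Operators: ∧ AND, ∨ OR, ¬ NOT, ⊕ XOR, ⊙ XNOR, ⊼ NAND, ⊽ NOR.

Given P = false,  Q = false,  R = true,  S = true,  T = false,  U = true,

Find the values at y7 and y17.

y7 = true  y17 = false

y1 = R AND S = true AND true = true
y5 = NOT y1 = NOT true = false
y7 = y1 OR y5 = true OR false = true
y17 = NOT S = NOT true = false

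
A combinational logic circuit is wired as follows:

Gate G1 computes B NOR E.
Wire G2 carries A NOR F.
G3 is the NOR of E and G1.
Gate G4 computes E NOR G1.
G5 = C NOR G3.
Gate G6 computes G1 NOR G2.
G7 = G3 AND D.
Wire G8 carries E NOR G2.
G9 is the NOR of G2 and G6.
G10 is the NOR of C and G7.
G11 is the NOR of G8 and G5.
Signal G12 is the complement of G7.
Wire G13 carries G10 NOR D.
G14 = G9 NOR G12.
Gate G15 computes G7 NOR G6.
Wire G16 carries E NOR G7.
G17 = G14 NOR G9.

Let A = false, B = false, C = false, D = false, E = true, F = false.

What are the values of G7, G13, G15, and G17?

G7 = false  G13 = false  G15 = true  G17 = true

G1 = B NOR E = false NOR true = false
G2 = A NOR F = false NOR false = true
G3 = E NOR G1 = true NOR false = false
G6 = G1 NOR G2 = false NOR true = false
G7 = G3 AND D = false AND false = false
G9 = G2 NOR G6 = true NOR false = false
G10 = C NOR G7 = false NOR false = true
G12 = NOT G7 = NOT false = true
G13 = G10 NOR D = true NOR false = false
G14 = G9 NOR G12 = false NOR true = false
G15 = G7 NOR G6 = false NOR false = true
G17 = G14 NOR G9 = false NOR false = true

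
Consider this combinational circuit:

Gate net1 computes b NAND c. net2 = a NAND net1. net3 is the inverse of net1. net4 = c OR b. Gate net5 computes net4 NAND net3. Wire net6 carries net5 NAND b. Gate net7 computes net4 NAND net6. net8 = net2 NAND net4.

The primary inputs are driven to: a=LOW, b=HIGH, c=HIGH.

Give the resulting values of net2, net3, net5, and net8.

net2 = HIGH; net3 = HIGH; net5 = LOW; net8 = LOW

net1 = b NAND c = HIGH NAND HIGH = LOW
net2 = a NAND net1 = LOW NAND LOW = HIGH
net3 = NOT net1 = NOT LOW = HIGH
net4 = c OR b = HIGH OR HIGH = HIGH
net5 = net4 NAND net3 = HIGH NAND HIGH = LOW
net8 = net2 NAND net4 = HIGH NAND HIGH = LOW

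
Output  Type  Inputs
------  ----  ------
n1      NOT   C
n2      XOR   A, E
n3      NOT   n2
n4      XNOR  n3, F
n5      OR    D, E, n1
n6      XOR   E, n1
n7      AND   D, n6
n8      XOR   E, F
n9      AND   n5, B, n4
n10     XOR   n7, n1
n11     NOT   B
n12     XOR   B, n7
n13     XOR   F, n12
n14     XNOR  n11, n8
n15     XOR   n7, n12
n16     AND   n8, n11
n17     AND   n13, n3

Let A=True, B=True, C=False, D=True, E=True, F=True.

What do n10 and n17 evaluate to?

n1 = NOT C = NOT False = True
n2 = A XOR E = True XOR True = False
n3 = NOT n2 = NOT False = True
n6 = E XOR n1 = True XOR True = False
n7 = D AND n6 = True AND False = False
n10 = n7 XOR n1 = False XOR True = True
n12 = B XOR n7 = True XOR False = True
n13 = F XOR n12 = True XOR True = False
n17 = n13 AND n3 = False AND True = False

n10 = True  n17 = False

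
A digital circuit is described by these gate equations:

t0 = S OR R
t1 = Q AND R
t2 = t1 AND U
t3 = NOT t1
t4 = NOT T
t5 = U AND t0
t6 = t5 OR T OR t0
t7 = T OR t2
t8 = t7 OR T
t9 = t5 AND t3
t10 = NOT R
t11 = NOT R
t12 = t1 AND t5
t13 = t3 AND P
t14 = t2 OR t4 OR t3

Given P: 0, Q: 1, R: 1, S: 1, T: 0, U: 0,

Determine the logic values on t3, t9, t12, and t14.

t0 = S OR R = 1 OR 1 = 1
t1 = Q AND R = 1 AND 1 = 1
t2 = t1 AND U = 1 AND 0 = 0
t3 = NOT t1 = NOT 1 = 0
t4 = NOT T = NOT 0 = 1
t5 = U AND t0 = 0 AND 1 = 0
t9 = t5 AND t3 = 0 AND 0 = 0
t12 = t1 AND t5 = 1 AND 0 = 0
t14 = t2 OR t4 OR t3 = 0 OR 1 OR 0 = 1

t3 = 0; t9 = 0; t12 = 0; t14 = 1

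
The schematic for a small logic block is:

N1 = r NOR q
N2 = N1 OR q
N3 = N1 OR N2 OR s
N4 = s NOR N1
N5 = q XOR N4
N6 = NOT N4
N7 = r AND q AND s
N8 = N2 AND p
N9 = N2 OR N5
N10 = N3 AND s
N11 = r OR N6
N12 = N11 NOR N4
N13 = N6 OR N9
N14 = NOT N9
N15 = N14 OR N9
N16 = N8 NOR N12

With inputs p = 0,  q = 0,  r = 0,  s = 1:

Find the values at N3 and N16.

N1 = r NOR q = 0 NOR 0 = 1
N2 = N1 OR q = 1 OR 0 = 1
N3 = N1 OR N2 OR s = 1 OR 1 OR 1 = 1
N4 = s NOR N1 = 1 NOR 1 = 0
N6 = NOT N4 = NOT 0 = 1
N8 = N2 AND p = 1 AND 0 = 0
N11 = r OR N6 = 0 OR 1 = 1
N12 = N11 NOR N4 = 1 NOR 0 = 0
N16 = N8 NOR N12 = 0 NOR 0 = 1

N3 = 1  N16 = 1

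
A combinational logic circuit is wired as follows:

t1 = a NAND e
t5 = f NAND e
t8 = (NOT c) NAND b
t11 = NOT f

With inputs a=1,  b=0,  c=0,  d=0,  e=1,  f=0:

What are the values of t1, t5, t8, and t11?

t1 = 1 NAND 1 = 0
t5 = 0 NAND 1 = 1
t8 = (NOT 0) NAND 0 = 1
t11 = NOT 0 = 1

t1 = 0  t5 = 1  t8 = 1  t11 = 1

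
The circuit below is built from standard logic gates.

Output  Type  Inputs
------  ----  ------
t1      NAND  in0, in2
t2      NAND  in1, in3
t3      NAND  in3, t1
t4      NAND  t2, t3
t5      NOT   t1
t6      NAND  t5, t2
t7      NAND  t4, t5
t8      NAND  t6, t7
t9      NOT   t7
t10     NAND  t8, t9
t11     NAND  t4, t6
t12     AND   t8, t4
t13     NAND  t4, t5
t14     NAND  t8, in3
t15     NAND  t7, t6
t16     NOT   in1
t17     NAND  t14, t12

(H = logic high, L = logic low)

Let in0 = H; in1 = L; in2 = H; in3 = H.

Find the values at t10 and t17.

t10 = H  t17 = H

t1 = in0 NAND in2 = H NAND H = L
t2 = in1 NAND in3 = L NAND H = H
t3 = in3 NAND t1 = H NAND L = H
t4 = t2 NAND t3 = H NAND H = L
t5 = NOT t1 = NOT L = H
t6 = t5 NAND t2 = H NAND H = L
t7 = t4 NAND t5 = L NAND H = H
t8 = t6 NAND t7 = L NAND H = H
t9 = NOT t7 = NOT H = L
t10 = t8 NAND t9 = H NAND L = H
t12 = t8 AND t4 = H AND L = L
t14 = t8 NAND in3 = H NAND H = L
t17 = t14 NAND t12 = L NAND L = H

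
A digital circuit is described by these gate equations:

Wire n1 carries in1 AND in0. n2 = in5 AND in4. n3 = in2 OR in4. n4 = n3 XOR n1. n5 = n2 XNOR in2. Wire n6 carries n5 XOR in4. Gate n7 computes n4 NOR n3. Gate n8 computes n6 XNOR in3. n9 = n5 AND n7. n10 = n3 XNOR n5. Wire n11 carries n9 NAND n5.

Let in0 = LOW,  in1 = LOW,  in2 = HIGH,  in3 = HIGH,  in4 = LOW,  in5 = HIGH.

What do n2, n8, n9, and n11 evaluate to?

n1 = in1 AND in0 = LOW AND LOW = LOW
n2 = in5 AND in4 = HIGH AND LOW = LOW
n3 = in2 OR in4 = HIGH OR LOW = HIGH
n4 = n3 XOR n1 = HIGH XOR LOW = HIGH
n5 = n2 XNOR in2 = LOW XNOR HIGH = LOW
n6 = n5 XOR in4 = LOW XOR LOW = LOW
n7 = n4 NOR n3 = HIGH NOR HIGH = LOW
n8 = n6 XNOR in3 = LOW XNOR HIGH = LOW
n9 = n5 AND n7 = LOW AND LOW = LOW
n11 = n9 NAND n5 = LOW NAND LOW = HIGH

n2 = LOW, n8 = LOW, n9 = LOW, n11 = HIGH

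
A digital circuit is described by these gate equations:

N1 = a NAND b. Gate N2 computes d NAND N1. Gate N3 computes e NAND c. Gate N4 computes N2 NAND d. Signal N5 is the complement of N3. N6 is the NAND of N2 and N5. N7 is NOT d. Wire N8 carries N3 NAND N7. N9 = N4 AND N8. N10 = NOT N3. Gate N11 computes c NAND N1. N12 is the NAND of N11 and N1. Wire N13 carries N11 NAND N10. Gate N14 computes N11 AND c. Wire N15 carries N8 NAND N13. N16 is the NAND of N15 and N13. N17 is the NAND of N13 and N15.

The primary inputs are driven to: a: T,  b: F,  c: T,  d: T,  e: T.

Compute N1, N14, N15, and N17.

N1 = a NAND b = T NAND F = T
N3 = e NAND c = T NAND T = F
N7 = NOT d = NOT T = F
N8 = N3 NAND N7 = F NAND F = T
N10 = NOT N3 = NOT F = T
N11 = c NAND N1 = T NAND T = F
N13 = N11 NAND N10 = F NAND T = T
N14 = N11 AND c = F AND T = F
N15 = N8 NAND N13 = T NAND T = F
N17 = N13 NAND N15 = T NAND F = T

N1 = T; N14 = F; N15 = F; N17 = T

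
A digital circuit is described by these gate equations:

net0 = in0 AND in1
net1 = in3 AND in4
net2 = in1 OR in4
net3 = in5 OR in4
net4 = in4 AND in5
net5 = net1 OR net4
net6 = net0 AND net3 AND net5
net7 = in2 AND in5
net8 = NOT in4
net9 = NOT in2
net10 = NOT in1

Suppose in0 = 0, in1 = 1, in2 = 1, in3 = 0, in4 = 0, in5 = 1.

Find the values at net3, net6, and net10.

net3 = 1  net6 = 0  net10 = 0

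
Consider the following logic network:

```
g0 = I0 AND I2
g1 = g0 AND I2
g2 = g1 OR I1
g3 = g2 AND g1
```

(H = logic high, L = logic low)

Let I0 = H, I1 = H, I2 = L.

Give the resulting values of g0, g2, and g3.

g0 = L, g2 = H, g3 = L

g0 = I0 AND I2 = H AND L = L
g1 = g0 AND I2 = L AND L = L
g2 = g1 OR I1 = L OR H = H
g3 = g2 AND g1 = H AND L = L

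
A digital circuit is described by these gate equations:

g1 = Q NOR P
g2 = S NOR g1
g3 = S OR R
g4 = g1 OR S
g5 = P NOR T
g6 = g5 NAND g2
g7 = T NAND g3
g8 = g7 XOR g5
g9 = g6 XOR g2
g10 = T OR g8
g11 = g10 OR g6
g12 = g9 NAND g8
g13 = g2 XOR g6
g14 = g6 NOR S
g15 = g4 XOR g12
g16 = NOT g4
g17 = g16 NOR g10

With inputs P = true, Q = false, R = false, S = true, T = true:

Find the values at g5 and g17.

g5 = false, g17 = false

g1 = Q NOR P = false NOR true = false
g3 = S OR R = true OR false = true
g4 = g1 OR S = false OR true = true
g5 = P NOR T = true NOR true = false
g7 = T NAND g3 = true NAND true = false
g8 = g7 XOR g5 = false XOR false = false
g10 = T OR g8 = true OR false = true
g16 = NOT g4 = NOT true = false
g17 = g16 NOR g10 = false NOR true = false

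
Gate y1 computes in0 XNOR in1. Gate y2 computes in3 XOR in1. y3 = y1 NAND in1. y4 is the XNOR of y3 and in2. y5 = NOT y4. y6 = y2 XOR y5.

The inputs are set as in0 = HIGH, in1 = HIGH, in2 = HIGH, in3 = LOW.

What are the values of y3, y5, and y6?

y1 = in0 XNOR in1 = HIGH XNOR HIGH = HIGH
y2 = in3 XOR in1 = LOW XOR HIGH = HIGH
y3 = y1 NAND in1 = HIGH NAND HIGH = LOW
y4 = y3 XNOR in2 = LOW XNOR HIGH = LOW
y5 = NOT y4 = NOT LOW = HIGH
y6 = y2 XOR y5 = HIGH XOR HIGH = LOW

y3 = LOW; y5 = HIGH; y6 = LOW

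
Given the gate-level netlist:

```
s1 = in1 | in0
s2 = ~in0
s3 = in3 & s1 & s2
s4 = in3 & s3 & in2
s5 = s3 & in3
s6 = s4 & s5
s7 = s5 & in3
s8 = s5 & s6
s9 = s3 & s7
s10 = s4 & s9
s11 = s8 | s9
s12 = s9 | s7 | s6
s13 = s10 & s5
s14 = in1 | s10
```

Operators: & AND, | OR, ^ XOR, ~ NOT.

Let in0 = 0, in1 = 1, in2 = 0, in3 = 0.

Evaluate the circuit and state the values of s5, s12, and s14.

s1 = in1 OR in0 = 1 OR 0 = 1
s2 = NOT in0 = NOT 0 = 1
s3 = in3 AND s1 AND s2 = 0 AND 1 AND 1 = 0
s4 = in3 AND s3 AND in2 = 0 AND 0 AND 0 = 0
s5 = s3 AND in3 = 0 AND 0 = 0
s6 = s4 AND s5 = 0 AND 0 = 0
s7 = s5 AND in3 = 0 AND 0 = 0
s9 = s3 AND s7 = 0 AND 0 = 0
s10 = s4 AND s9 = 0 AND 0 = 0
s12 = s9 OR s7 OR s6 = 0 OR 0 OR 0 = 0
s14 = in1 OR s10 = 1 OR 0 = 1

s5 = 0, s12 = 0, s14 = 1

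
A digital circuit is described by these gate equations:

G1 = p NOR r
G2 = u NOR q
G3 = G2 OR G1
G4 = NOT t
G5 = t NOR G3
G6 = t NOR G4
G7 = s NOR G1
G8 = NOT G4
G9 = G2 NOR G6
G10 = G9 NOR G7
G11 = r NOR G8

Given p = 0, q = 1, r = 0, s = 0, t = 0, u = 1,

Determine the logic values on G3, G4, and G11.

G3 = 1; G4 = 1; G11 = 1

G1 = p NOR r = 0 NOR 0 = 1
G2 = u NOR q = 1 NOR 1 = 0
G3 = G2 OR G1 = 0 OR 1 = 1
G4 = NOT t = NOT 0 = 1
G8 = NOT G4 = NOT 1 = 0
G11 = r NOR G8 = 0 NOR 0 = 1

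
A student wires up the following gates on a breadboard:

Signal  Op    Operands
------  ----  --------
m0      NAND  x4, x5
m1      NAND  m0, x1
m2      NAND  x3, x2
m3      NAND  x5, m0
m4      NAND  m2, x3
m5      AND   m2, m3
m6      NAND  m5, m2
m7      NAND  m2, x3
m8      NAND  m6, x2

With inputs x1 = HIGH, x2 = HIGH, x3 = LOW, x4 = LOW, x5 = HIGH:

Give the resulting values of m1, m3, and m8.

m0 = x4 NAND x5 = LOW NAND HIGH = HIGH
m1 = m0 NAND x1 = HIGH NAND HIGH = LOW
m2 = x3 NAND x2 = LOW NAND HIGH = HIGH
m3 = x5 NAND m0 = HIGH NAND HIGH = LOW
m5 = m2 AND m3 = HIGH AND LOW = LOW
m6 = m5 NAND m2 = LOW NAND HIGH = HIGH
m8 = m6 NAND x2 = HIGH NAND HIGH = LOW

m1 = LOW, m3 = LOW, m8 = LOW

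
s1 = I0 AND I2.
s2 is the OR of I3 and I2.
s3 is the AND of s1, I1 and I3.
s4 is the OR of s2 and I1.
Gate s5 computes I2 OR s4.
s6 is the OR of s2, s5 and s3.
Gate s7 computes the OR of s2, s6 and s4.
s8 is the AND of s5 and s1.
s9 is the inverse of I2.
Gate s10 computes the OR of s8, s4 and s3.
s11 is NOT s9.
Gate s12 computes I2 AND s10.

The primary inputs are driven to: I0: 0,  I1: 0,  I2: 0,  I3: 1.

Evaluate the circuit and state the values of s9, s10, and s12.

s9 = 1  s10 = 1  s12 = 0

s1 = I0 AND I2 = 0 AND 0 = 0
s2 = I3 OR I2 = 1 OR 0 = 1
s3 = s1 AND I1 AND I3 = 0 AND 0 AND 1 = 0
s4 = s2 OR I1 = 1 OR 0 = 1
s5 = I2 OR s4 = 0 OR 1 = 1
s8 = s5 AND s1 = 1 AND 0 = 0
s9 = NOT I2 = NOT 0 = 1
s10 = s8 OR s4 OR s3 = 0 OR 1 OR 0 = 1
s12 = I2 AND s10 = 0 AND 1 = 0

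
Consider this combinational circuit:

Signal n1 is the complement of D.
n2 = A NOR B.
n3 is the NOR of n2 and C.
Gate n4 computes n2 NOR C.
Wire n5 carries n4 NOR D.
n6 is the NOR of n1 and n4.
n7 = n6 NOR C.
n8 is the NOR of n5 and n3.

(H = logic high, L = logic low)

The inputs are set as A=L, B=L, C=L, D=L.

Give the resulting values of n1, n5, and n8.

n1 = H, n5 = H, n8 = L

n1 = NOT D = NOT L = H
n2 = A NOR B = L NOR L = H
n3 = n2 NOR C = H NOR L = L
n4 = n2 NOR C = H NOR L = L
n5 = n4 NOR D = L NOR L = H
n8 = n5 NOR n3 = H NOR L = L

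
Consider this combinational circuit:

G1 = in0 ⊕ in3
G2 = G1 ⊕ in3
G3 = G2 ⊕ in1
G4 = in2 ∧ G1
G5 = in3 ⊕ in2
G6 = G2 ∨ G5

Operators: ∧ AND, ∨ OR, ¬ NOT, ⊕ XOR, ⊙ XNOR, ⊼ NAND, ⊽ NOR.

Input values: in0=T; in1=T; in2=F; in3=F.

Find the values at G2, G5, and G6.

G2 = T, G5 = F, G6 = T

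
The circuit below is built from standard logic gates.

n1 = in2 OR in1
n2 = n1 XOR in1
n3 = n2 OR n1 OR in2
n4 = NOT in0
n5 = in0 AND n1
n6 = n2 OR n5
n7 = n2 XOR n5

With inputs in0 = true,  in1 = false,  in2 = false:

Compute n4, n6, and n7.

n1 = in2 OR in1 = false OR false = false
n2 = n1 XOR in1 = false XOR false = false
n4 = NOT in0 = NOT true = false
n5 = in0 AND n1 = true AND false = false
n6 = n2 OR n5 = false OR false = false
n7 = n2 XOR n5 = false XOR false = false

n4 = false, n6 = false, n7 = false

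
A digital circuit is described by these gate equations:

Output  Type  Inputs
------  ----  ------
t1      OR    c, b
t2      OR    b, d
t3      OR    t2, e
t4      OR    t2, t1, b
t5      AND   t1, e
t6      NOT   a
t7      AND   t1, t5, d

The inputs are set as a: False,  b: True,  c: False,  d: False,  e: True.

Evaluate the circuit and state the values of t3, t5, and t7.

t1 = c OR b = False OR True = True
t2 = b OR d = True OR False = True
t3 = t2 OR e = True OR True = True
t5 = t1 AND e = True AND True = True
t7 = t1 AND t5 AND d = True AND True AND False = False

t3 = True, t5 = True, t7 = False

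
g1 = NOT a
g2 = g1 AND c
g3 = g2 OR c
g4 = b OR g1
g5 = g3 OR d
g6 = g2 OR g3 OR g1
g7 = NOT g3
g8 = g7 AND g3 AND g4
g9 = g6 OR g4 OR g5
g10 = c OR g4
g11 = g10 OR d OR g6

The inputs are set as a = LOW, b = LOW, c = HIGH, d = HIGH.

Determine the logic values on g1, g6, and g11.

g1 = HIGH  g6 = HIGH  g11 = HIGH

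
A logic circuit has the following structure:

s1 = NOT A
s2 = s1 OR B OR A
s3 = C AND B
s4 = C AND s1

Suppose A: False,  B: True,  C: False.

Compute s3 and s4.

s3 = False; s4 = False

s1 = NOT A = NOT False = True
s3 = C AND B = False AND True = False
s4 = C AND s1 = False AND True = False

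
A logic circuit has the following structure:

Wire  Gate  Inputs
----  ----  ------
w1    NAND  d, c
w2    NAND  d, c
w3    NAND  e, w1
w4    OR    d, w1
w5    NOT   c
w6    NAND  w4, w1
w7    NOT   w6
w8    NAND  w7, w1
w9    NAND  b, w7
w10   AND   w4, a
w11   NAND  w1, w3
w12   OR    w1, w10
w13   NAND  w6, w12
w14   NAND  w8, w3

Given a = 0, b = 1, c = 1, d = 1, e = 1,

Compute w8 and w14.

w1 = d NAND c = 1 NAND 1 = 0
w3 = e NAND w1 = 1 NAND 0 = 1
w4 = d OR w1 = 1 OR 0 = 1
w6 = w4 NAND w1 = 1 NAND 0 = 1
w7 = NOT w6 = NOT 1 = 0
w8 = w7 NAND w1 = 0 NAND 0 = 1
w14 = w8 NAND w3 = 1 NAND 1 = 0

w8 = 1  w14 = 0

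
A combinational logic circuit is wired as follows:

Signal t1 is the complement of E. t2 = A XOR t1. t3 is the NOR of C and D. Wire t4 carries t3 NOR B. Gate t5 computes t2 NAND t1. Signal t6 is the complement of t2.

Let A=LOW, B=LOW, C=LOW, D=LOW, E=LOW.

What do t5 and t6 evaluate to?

t5 = LOW, t6 = LOW

t1 = NOT E = NOT LOW = HIGH
t2 = A XOR t1 = LOW XOR HIGH = HIGH
t5 = t2 NAND t1 = HIGH NAND HIGH = LOW
t6 = NOT t2 = NOT HIGH = LOW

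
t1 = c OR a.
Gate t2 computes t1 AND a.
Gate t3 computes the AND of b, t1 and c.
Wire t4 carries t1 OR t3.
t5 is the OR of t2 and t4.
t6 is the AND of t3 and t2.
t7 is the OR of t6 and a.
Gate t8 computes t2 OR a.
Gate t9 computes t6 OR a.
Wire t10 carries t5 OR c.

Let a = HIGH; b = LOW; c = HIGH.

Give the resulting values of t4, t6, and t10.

t1 = c OR a = HIGH OR HIGH = HIGH
t2 = t1 AND a = HIGH AND HIGH = HIGH
t3 = b AND t1 AND c = LOW AND HIGH AND HIGH = LOW
t4 = t1 OR t3 = HIGH OR LOW = HIGH
t5 = t2 OR t4 = HIGH OR HIGH = HIGH
t6 = t3 AND t2 = LOW AND HIGH = LOW
t10 = t5 OR c = HIGH OR HIGH = HIGH

t4 = HIGH, t6 = LOW, t10 = HIGH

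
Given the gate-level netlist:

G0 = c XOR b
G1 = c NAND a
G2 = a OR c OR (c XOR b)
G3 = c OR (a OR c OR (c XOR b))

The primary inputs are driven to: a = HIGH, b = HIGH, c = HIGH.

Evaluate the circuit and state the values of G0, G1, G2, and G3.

G0 = HIGH XOR HIGH = LOW
G1 = HIGH NAND HIGH = LOW
G2 = HIGH OR HIGH OR (HIGH XOR HIGH) = HIGH
G3 = HIGH OR (HIGH OR HIGH OR (HIGH XOR HIGH)) = HIGH

G0 = LOW, G1 = LOW, G2 = HIGH, G3 = HIGH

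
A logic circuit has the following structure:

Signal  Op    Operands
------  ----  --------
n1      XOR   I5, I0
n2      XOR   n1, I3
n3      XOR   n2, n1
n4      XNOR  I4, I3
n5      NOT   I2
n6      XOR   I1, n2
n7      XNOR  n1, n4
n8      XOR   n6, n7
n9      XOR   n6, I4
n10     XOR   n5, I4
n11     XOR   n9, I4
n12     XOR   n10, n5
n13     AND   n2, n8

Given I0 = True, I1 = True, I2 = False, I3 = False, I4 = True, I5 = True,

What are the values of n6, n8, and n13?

n6 = True; n8 = False; n13 = False

n1 = I5 XOR I0 = True XOR True = False
n2 = n1 XOR I3 = False XOR False = False
n4 = I4 XNOR I3 = True XNOR False = False
n6 = I1 XOR n2 = True XOR False = True
n7 = n1 XNOR n4 = False XNOR False = True
n8 = n6 XOR n7 = True XOR True = False
n13 = n2 AND n8 = False AND False = False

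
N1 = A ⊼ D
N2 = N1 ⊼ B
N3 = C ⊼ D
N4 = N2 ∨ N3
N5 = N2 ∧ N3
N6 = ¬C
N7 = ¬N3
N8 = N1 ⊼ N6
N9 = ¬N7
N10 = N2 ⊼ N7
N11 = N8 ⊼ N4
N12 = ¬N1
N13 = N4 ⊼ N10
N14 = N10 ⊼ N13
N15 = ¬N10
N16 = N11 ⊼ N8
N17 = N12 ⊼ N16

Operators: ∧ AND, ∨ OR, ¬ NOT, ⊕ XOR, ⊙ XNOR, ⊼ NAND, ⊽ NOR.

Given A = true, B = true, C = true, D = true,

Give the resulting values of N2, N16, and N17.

N2 = true; N16 = true; N17 = false

N1 = A NAND D = true NAND true = false
N2 = N1 NAND B = false NAND true = true
N3 = C NAND D = true NAND true = false
N4 = N2 OR N3 = true OR false = true
N6 = NOT C = NOT true = false
N8 = N1 NAND N6 = false NAND false = true
N11 = N8 NAND N4 = true NAND true = false
N12 = NOT N1 = NOT false = true
N16 = N11 NAND N8 = false NAND true = true
N17 = N12 NAND N16 = true NAND true = false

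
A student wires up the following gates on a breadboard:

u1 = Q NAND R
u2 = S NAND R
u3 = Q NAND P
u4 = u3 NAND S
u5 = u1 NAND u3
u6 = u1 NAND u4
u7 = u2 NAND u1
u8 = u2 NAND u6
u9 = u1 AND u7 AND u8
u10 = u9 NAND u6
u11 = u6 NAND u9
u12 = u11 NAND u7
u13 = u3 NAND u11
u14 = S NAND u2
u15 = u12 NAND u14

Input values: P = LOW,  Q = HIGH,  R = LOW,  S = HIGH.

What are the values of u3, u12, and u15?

u3 = HIGH, u12 = HIGH, u15 = HIGH

u1 = Q NAND R = HIGH NAND LOW = HIGH
u2 = S NAND R = HIGH NAND LOW = HIGH
u3 = Q NAND P = HIGH NAND LOW = HIGH
u4 = u3 NAND S = HIGH NAND HIGH = LOW
u6 = u1 NAND u4 = HIGH NAND LOW = HIGH
u7 = u2 NAND u1 = HIGH NAND HIGH = LOW
u8 = u2 NAND u6 = HIGH NAND HIGH = LOW
u9 = u1 AND u7 AND u8 = HIGH AND LOW AND LOW = LOW
u11 = u6 NAND u9 = HIGH NAND LOW = HIGH
u12 = u11 NAND u7 = HIGH NAND LOW = HIGH
u14 = S NAND u2 = HIGH NAND HIGH = LOW
u15 = u12 NAND u14 = HIGH NAND LOW = HIGH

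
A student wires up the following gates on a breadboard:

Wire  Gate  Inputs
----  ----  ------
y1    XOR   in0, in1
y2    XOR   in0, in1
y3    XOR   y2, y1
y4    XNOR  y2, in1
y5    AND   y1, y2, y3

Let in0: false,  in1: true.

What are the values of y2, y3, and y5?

y2 = true  y3 = false  y5 = false

y1 = in0 XOR in1 = false XOR true = true
y2 = in0 XOR in1 = false XOR true = true
y3 = y2 XOR y1 = true XOR true = false
y5 = y1 AND y2 AND y3 = true AND true AND false = false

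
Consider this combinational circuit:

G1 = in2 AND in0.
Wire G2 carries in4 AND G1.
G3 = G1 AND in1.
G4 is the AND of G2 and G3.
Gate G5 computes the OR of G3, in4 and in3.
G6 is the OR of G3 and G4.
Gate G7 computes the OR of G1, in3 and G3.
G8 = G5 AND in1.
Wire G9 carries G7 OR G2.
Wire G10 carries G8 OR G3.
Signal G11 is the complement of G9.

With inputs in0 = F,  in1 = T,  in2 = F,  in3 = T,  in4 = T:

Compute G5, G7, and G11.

G5 = T, G7 = T, G11 = F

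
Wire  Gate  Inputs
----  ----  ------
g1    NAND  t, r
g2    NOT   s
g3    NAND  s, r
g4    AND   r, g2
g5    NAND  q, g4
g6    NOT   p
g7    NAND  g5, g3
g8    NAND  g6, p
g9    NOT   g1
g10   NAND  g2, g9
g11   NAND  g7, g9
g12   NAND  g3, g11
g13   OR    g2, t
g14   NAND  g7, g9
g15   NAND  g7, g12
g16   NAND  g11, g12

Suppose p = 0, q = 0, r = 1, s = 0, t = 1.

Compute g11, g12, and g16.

g11 = 1; g12 = 0; g16 = 1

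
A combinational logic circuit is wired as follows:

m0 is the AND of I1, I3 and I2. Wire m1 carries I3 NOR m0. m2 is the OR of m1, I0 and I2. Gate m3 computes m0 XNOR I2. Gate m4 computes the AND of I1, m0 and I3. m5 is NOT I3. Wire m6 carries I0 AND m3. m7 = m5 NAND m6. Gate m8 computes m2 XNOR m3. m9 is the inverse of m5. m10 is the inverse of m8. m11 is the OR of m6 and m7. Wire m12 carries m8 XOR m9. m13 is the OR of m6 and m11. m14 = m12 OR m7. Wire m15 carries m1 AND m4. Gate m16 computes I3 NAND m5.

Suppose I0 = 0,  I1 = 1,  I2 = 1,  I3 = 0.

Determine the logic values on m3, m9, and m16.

m3 = 0  m9 = 0  m16 = 1

m0 = I1 AND I3 AND I2 = 1 AND 0 AND 1 = 0
m3 = m0 XNOR I2 = 0 XNOR 1 = 0
m5 = NOT I3 = NOT 0 = 1
m9 = NOT m5 = NOT 1 = 0
m16 = I3 NAND m5 = 0 NAND 1 = 1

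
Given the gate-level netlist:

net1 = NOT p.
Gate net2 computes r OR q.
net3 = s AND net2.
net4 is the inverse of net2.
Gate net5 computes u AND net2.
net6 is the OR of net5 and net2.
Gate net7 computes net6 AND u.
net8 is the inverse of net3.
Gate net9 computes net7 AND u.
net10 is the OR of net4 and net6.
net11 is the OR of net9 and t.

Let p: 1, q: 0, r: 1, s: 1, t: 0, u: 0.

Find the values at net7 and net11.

net2 = r OR q = 1 OR 0 = 1
net5 = u AND net2 = 0 AND 1 = 0
net6 = net5 OR net2 = 0 OR 1 = 1
net7 = net6 AND u = 1 AND 0 = 0
net9 = net7 AND u = 0 AND 0 = 0
net11 = net9 OR t = 0 OR 0 = 0

net7 = 0, net11 = 0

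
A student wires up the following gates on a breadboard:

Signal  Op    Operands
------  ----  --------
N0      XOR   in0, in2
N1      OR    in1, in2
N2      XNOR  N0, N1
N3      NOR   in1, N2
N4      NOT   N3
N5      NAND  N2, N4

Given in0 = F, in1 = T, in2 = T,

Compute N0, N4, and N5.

N0 = T  N4 = T  N5 = F

N0 = in0 XOR in2 = F XOR T = T
N1 = in1 OR in2 = T OR T = T
N2 = N0 XNOR N1 = T XNOR T = T
N3 = in1 NOR N2 = T NOR T = F
N4 = NOT N3 = NOT F = T
N5 = N2 NAND N4 = T NAND T = F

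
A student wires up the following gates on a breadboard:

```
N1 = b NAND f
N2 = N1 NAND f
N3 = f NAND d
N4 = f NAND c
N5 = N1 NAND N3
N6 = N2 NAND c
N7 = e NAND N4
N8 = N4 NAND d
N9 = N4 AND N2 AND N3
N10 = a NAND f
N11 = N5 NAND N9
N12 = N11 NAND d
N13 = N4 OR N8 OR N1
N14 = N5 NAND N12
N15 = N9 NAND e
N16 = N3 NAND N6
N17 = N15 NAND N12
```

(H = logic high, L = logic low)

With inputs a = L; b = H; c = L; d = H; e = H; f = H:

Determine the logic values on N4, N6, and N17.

N4 = H  N6 = H  N17 = H

N1 = b NAND f = H NAND H = L
N2 = N1 NAND f = L NAND H = H
N3 = f NAND d = H NAND H = L
N4 = f NAND c = H NAND L = H
N5 = N1 NAND N3 = L NAND L = H
N6 = N2 NAND c = H NAND L = H
N9 = N4 AND N2 AND N3 = H AND H AND L = L
N11 = N5 NAND N9 = H NAND L = H
N12 = N11 NAND d = H NAND H = L
N15 = N9 NAND e = L NAND H = H
N17 = N15 NAND N12 = H NAND L = H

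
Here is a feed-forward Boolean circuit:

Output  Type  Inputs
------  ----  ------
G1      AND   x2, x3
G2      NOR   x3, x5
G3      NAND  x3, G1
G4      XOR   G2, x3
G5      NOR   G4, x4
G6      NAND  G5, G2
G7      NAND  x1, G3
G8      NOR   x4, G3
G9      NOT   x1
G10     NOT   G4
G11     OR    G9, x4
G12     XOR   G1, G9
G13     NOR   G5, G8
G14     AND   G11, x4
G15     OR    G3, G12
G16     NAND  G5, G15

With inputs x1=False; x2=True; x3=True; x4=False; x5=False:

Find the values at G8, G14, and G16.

G8 = True, G14 = False, G16 = True

G1 = x2 AND x3 = True AND True = True
G2 = x3 NOR x5 = True NOR False = False
G3 = x3 NAND G1 = True NAND True = False
G4 = G2 XOR x3 = False XOR True = True
G5 = G4 NOR x4 = True NOR False = False
G8 = x4 NOR G3 = False NOR False = True
G9 = NOT x1 = NOT False = True
G11 = G9 OR x4 = True OR False = True
G12 = G1 XOR G9 = True XOR True = False
G14 = G11 AND x4 = True AND False = False
G15 = G3 OR G12 = False OR False = False
G16 = G5 NAND G15 = False NAND False = True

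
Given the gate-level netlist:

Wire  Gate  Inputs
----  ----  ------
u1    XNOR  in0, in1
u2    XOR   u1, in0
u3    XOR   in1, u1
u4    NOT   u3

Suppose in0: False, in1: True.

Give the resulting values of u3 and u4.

u1 = in0 XNOR in1 = False XNOR True = False
u3 = in1 XOR u1 = True XOR False = True
u4 = NOT u3 = NOT True = False

u3 = True; u4 = False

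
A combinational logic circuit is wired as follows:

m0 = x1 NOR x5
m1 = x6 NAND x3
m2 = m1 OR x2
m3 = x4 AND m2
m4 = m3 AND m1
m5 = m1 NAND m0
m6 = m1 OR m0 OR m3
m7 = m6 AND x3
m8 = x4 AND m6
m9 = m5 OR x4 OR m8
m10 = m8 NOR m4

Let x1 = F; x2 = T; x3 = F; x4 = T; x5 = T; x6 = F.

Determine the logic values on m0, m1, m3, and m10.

m0 = x1 NOR x5 = F NOR T = F
m1 = x6 NAND x3 = F NAND F = T
m2 = m1 OR x2 = T OR T = T
m3 = x4 AND m2 = T AND T = T
m4 = m3 AND m1 = T AND T = T
m6 = m1 OR m0 OR m3 = T OR F OR T = T
m8 = x4 AND m6 = T AND T = T
m10 = m8 NOR m4 = T NOR T = F

m0 = F, m1 = T, m3 = T, m10 = F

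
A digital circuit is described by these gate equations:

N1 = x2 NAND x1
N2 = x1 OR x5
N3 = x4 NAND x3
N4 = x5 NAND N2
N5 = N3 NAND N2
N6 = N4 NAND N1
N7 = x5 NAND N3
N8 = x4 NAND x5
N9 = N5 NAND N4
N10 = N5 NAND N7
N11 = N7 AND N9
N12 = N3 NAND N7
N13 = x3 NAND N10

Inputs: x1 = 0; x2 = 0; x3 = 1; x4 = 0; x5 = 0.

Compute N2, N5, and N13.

N2 = x1 OR x5 = 0 OR 0 = 0
N3 = x4 NAND x3 = 0 NAND 1 = 1
N5 = N3 NAND N2 = 1 NAND 0 = 1
N7 = x5 NAND N3 = 0 NAND 1 = 1
N10 = N5 NAND N7 = 1 NAND 1 = 0
N13 = x3 NAND N10 = 1 NAND 0 = 1

N2 = 0, N5 = 1, N13 = 1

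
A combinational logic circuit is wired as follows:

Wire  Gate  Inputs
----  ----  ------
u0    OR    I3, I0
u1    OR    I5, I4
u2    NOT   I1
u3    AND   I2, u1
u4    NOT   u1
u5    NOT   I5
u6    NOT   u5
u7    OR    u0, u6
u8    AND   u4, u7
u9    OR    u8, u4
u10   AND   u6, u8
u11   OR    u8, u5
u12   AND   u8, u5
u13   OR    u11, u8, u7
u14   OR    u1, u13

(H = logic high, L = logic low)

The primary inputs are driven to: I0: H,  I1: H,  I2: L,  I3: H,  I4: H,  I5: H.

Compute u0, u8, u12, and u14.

u0 = I3 OR I0 = H OR H = H
u1 = I5 OR I4 = H OR H = H
u4 = NOT u1 = NOT H = L
u5 = NOT I5 = NOT H = L
u6 = NOT u5 = NOT L = H
u7 = u0 OR u6 = H OR H = H
u8 = u4 AND u7 = L AND H = L
u11 = u8 OR u5 = L OR L = L
u12 = u8 AND u5 = L AND L = L
u13 = u11 OR u8 OR u7 = L OR L OR H = H
u14 = u1 OR u13 = H OR H = H

u0 = H  u8 = L  u12 = L  u14 = H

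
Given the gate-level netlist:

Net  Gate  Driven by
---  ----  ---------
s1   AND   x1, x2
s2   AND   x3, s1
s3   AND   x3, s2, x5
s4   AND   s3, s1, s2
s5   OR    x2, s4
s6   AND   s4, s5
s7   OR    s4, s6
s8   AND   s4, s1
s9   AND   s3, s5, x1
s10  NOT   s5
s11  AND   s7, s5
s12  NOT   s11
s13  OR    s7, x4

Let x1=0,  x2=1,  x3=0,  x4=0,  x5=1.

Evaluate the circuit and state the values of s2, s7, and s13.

s2 = 0, s7 = 0, s13 = 0

s1 = x1 AND x2 = 0 AND 1 = 0
s2 = x3 AND s1 = 0 AND 0 = 0
s3 = x3 AND s2 AND x5 = 0 AND 0 AND 1 = 0
s4 = s3 AND s1 AND s2 = 0 AND 0 AND 0 = 0
s5 = x2 OR s4 = 1 OR 0 = 1
s6 = s4 AND s5 = 0 AND 1 = 0
s7 = s4 OR s6 = 0 OR 0 = 0
s13 = s7 OR x4 = 0 OR 0 = 0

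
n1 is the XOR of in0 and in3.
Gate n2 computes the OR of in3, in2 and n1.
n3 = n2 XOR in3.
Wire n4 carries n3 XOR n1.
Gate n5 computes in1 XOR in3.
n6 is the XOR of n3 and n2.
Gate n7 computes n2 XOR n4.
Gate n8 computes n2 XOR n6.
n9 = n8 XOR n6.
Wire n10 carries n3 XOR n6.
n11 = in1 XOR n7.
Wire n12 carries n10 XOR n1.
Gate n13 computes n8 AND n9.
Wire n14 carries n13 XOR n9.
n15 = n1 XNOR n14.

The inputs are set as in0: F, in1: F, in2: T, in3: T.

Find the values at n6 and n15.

n6 = T, n15 = T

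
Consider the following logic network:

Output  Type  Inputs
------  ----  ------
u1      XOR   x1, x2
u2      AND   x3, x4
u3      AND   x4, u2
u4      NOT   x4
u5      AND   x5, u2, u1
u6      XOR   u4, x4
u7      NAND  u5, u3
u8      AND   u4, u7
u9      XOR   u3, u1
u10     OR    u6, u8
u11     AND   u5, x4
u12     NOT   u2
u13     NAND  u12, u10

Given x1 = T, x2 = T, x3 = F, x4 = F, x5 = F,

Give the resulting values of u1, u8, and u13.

u1 = x1 XOR x2 = T XOR T = F
u2 = x3 AND x4 = F AND F = F
u3 = x4 AND u2 = F AND F = F
u4 = NOT x4 = NOT F = T
u5 = x5 AND u2 AND u1 = F AND F AND F = F
u6 = u4 XOR x4 = T XOR F = T
u7 = u5 NAND u3 = F NAND F = T
u8 = u4 AND u7 = T AND T = T
u10 = u6 OR u8 = T OR T = T
u12 = NOT u2 = NOT F = T
u13 = u12 NAND u10 = T NAND T = F

u1 = F  u8 = T  u13 = F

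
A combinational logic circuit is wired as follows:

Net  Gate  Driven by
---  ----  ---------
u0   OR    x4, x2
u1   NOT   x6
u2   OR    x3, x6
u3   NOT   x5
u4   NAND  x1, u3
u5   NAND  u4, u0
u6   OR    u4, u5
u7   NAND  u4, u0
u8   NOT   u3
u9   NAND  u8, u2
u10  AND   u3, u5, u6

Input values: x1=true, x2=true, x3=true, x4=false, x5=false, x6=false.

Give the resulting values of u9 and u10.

u0 = x4 OR x2 = false OR true = true
u2 = x3 OR x6 = true OR false = true
u3 = NOT x5 = NOT false = true
u4 = x1 NAND u3 = true NAND true = false
u5 = u4 NAND u0 = false NAND true = true
u6 = u4 OR u5 = false OR true = true
u8 = NOT u3 = NOT true = false
u9 = u8 NAND u2 = false NAND true = true
u10 = u3 AND u5 AND u6 = true AND true AND true = true

u9 = true, u10 = true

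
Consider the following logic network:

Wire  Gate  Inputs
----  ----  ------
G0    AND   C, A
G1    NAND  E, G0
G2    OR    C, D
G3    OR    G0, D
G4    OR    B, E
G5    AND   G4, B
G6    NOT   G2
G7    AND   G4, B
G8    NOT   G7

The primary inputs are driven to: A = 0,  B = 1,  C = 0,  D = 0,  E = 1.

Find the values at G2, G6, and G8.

G2 = 0, G6 = 1, G8 = 0

G2 = C OR D = 0 OR 0 = 0
G4 = B OR E = 1 OR 1 = 1
G6 = NOT G2 = NOT 0 = 1
G7 = G4 AND B = 1 AND 1 = 1
G8 = NOT G7 = NOT 1 = 0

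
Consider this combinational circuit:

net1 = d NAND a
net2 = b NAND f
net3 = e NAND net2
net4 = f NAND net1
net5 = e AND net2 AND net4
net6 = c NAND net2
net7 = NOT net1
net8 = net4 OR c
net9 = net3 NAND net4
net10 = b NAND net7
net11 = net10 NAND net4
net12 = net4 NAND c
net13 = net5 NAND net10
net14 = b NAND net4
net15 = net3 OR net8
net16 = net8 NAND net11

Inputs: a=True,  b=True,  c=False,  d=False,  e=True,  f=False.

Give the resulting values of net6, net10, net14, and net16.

net6 = True, net10 = True, net14 = False, net16 = True

net1 = d NAND a = False NAND True = True
net2 = b NAND f = True NAND False = True
net4 = f NAND net1 = False NAND True = True
net6 = c NAND net2 = False NAND True = True
net7 = NOT net1 = NOT True = False
net8 = net4 OR c = True OR False = True
net10 = b NAND net7 = True NAND False = True
net11 = net10 NAND net4 = True NAND True = False
net14 = b NAND net4 = True NAND True = False
net16 = net8 NAND net11 = True NAND False = True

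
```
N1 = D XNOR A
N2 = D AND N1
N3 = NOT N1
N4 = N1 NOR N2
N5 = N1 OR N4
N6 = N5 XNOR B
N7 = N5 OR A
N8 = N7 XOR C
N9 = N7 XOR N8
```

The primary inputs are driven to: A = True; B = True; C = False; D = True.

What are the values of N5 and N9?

N1 = D XNOR A = True XNOR True = True
N2 = D AND N1 = True AND True = True
N4 = N1 NOR N2 = True NOR True = False
N5 = N1 OR N4 = True OR False = True
N7 = N5 OR A = True OR True = True
N8 = N7 XOR C = True XOR False = True
N9 = N7 XOR N8 = True XOR True = False

N5 = True, N9 = False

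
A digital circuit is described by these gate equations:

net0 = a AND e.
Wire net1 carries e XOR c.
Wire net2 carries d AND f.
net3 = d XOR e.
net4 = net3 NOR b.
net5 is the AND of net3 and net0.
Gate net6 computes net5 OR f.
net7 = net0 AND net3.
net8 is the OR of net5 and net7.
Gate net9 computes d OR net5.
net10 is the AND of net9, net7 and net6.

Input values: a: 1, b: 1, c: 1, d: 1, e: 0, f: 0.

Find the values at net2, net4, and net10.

net0 = a AND e = 1 AND 0 = 0
net2 = d AND f = 1 AND 0 = 0
net3 = d XOR e = 1 XOR 0 = 1
net4 = net3 NOR b = 1 NOR 1 = 0
net5 = net3 AND net0 = 1 AND 0 = 0
net6 = net5 OR f = 0 OR 0 = 0
net7 = net0 AND net3 = 0 AND 1 = 0
net9 = d OR net5 = 1 OR 0 = 1
net10 = net9 AND net7 AND net6 = 1 AND 0 AND 0 = 0

net2 = 0, net4 = 0, net10 = 0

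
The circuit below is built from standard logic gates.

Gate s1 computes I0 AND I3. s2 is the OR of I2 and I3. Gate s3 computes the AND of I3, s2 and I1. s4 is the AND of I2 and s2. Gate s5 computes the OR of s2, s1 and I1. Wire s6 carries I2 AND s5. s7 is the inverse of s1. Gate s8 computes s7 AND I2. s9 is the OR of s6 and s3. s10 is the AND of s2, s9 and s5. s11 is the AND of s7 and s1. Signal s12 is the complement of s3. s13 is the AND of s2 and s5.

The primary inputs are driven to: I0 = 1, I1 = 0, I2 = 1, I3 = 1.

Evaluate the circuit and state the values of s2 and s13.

s1 = I0 AND I3 = 1 AND 1 = 1
s2 = I2 OR I3 = 1 OR 1 = 1
s5 = s2 OR s1 OR I1 = 1 OR 1 OR 0 = 1
s13 = s2 AND s5 = 1 AND 1 = 1

s2 = 1, s13 = 1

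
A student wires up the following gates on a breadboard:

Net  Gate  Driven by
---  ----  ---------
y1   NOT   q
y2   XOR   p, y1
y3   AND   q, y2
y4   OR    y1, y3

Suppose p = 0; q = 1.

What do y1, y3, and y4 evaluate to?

y1 = 0  y3 = 0  y4 = 0

y1 = NOT q = NOT 1 = 0
y2 = p XOR y1 = 0 XOR 0 = 0
y3 = q AND y2 = 1 AND 0 = 0
y4 = y1 OR y3 = 0 OR 0 = 0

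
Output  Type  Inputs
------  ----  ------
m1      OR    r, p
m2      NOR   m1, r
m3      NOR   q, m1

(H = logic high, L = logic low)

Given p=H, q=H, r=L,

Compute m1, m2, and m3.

m1 = H; m2 = L; m3 = L

m1 = r OR p = L OR H = H
m2 = m1 NOR r = H NOR L = L
m3 = q NOR m1 = H NOR H = L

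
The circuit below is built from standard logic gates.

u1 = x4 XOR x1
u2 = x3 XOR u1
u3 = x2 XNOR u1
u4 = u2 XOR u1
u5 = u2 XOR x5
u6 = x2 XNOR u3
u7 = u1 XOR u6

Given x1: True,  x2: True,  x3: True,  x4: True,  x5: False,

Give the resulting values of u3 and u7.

u3 = False  u7 = False

u1 = x4 XOR x1 = True XOR True = False
u3 = x2 XNOR u1 = True XNOR False = False
u6 = x2 XNOR u3 = True XNOR False = False
u7 = u1 XOR u6 = False XOR False = False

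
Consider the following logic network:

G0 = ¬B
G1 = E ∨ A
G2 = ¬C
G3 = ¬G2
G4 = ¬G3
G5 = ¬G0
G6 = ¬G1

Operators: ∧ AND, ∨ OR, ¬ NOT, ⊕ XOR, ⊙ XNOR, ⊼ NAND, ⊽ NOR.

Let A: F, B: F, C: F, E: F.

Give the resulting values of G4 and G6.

G1 = E OR A = F OR F = F
G2 = NOT C = NOT F = T
G3 = NOT G2 = NOT T = F
G4 = NOT G3 = NOT F = T
G6 = NOT G1 = NOT F = T

G4 = T; G6 = T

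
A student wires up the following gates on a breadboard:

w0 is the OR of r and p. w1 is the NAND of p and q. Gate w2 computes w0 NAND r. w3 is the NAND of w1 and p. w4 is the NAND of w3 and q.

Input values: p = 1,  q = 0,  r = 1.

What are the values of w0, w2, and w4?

w0 = 1  w2 = 0  w4 = 1

w0 = r OR p = 1 OR 1 = 1
w1 = p NAND q = 1 NAND 0 = 1
w2 = w0 NAND r = 1 NAND 1 = 0
w3 = w1 NAND p = 1 NAND 1 = 0
w4 = w3 NAND q = 0 NAND 0 = 1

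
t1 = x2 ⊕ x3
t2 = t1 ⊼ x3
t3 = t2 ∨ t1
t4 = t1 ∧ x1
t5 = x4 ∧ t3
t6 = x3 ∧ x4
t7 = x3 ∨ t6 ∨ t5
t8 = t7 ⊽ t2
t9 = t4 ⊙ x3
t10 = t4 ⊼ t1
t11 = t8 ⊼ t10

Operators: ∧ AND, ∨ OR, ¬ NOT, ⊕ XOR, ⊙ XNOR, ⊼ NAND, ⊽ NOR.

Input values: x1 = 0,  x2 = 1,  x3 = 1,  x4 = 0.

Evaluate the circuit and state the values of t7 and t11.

t1 = x2 XOR x3 = 1 XOR 1 = 0
t2 = t1 NAND x3 = 0 NAND 1 = 1
t3 = t2 OR t1 = 1 OR 0 = 1
t4 = t1 AND x1 = 0 AND 0 = 0
t5 = x4 AND t3 = 0 AND 1 = 0
t6 = x3 AND x4 = 1 AND 0 = 0
t7 = x3 OR t6 OR t5 = 1 OR 0 OR 0 = 1
t8 = t7 NOR t2 = 1 NOR 1 = 0
t10 = t4 NAND t1 = 0 NAND 0 = 1
t11 = t8 NAND t10 = 0 NAND 1 = 1

t7 = 1, t11 = 1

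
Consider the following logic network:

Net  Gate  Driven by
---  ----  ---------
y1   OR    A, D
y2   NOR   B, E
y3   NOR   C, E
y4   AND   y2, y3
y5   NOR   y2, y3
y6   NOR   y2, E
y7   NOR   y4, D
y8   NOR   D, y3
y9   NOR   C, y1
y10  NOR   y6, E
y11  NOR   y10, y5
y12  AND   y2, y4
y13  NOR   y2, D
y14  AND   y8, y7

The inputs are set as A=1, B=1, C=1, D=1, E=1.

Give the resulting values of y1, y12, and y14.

y1 = 1  y12 = 0  y14 = 0

y1 = A OR D = 1 OR 1 = 1
y2 = B NOR E = 1 NOR 1 = 0
y3 = C NOR E = 1 NOR 1 = 0
y4 = y2 AND y3 = 0 AND 0 = 0
y7 = y4 NOR D = 0 NOR 1 = 0
y8 = D NOR y3 = 1 NOR 0 = 0
y12 = y2 AND y4 = 0 AND 0 = 0
y14 = y8 AND y7 = 0 AND 0 = 0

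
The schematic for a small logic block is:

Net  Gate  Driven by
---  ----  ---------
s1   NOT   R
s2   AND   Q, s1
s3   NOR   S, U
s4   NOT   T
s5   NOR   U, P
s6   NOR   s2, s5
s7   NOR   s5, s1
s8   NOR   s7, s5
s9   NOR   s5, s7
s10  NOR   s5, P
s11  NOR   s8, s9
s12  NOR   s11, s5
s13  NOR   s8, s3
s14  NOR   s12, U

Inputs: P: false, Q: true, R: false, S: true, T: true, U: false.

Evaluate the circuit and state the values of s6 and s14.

s1 = NOT R = NOT false = true
s2 = Q AND s1 = true AND true = true
s5 = U NOR P = false NOR false = true
s6 = s2 NOR s5 = true NOR true = false
s7 = s5 NOR s1 = true NOR true = false
s8 = s7 NOR s5 = false NOR true = false
s9 = s5 NOR s7 = true NOR false = false
s11 = s8 NOR s9 = false NOR false = true
s12 = s11 NOR s5 = true NOR true = false
s14 = s12 NOR U = false NOR false = true

s6 = false, s14 = true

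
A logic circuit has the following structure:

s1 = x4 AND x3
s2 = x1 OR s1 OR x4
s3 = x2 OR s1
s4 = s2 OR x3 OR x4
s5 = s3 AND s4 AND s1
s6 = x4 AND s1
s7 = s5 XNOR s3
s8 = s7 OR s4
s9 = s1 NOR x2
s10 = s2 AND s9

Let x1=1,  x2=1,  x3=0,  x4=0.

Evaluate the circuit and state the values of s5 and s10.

s1 = x4 AND x3 = 0 AND 0 = 0
s2 = x1 OR s1 OR x4 = 1 OR 0 OR 0 = 1
s3 = x2 OR s1 = 1 OR 0 = 1
s4 = s2 OR x3 OR x4 = 1 OR 0 OR 0 = 1
s5 = s3 AND s4 AND s1 = 1 AND 1 AND 0 = 0
s9 = s1 NOR x2 = 0 NOR 1 = 0
s10 = s2 AND s9 = 1 AND 0 = 0

s5 = 0  s10 = 0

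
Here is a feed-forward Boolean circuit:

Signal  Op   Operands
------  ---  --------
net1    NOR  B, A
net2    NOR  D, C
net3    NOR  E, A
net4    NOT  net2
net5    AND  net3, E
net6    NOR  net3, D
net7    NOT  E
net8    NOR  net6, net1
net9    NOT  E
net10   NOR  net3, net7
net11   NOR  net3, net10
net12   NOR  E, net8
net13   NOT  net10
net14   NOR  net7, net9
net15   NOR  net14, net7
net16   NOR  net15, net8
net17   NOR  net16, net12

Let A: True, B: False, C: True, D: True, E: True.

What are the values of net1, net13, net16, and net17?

net1 = False; net13 = False; net16 = False; net17 = True

net1 = B NOR A = False NOR True = False
net3 = E NOR A = True NOR True = False
net6 = net3 NOR D = False NOR True = False
net7 = NOT E = NOT True = False
net8 = net6 NOR net1 = False NOR False = True
net9 = NOT E = NOT True = False
net10 = net3 NOR net7 = False NOR False = True
net12 = E NOR net8 = True NOR True = False
net13 = NOT net10 = NOT True = False
net14 = net7 NOR net9 = False NOR False = True
net15 = net14 NOR net7 = True NOR False = False
net16 = net15 NOR net8 = False NOR True = False
net17 = net16 NOR net12 = False NOR False = True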